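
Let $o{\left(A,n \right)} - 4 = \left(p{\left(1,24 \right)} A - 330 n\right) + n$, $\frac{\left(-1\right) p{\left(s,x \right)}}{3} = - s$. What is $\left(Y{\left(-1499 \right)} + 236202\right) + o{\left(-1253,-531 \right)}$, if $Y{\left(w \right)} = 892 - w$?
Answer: $409537$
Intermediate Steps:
$p{\left(s,x \right)} = 3 s$ ($p{\left(s,x \right)} = - 3 \left(- s\right) = 3 s$)
$o{\left(A,n \right)} = 4 - 329 n + 3 A$ ($o{\left(A,n \right)} = 4 + \left(\left(3 \cdot 1 A - 330 n\right) + n\right) = 4 + \left(\left(3 A - 330 n\right) + n\right) = 4 + \left(\left(- 330 n + 3 A\right) + n\right) = 4 + \left(- 329 n + 3 A\right) = 4 - 329 n + 3 A$)
$\left(Y{\left(-1499 \right)} + 236202\right) + o{\left(-1253,-531 \right)} = \left(\left(892 - -1499\right) + 236202\right) + \left(4 - -174699 + 3 \left(-1253\right)\right) = \left(\left(892 + 1499\right) + 236202\right) + \left(4 + 174699 - 3759\right) = \left(2391 + 236202\right) + 170944 = 238593 + 170944 = 409537$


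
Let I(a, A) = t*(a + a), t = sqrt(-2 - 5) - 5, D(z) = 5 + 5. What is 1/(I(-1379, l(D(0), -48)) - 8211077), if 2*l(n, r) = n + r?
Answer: I/(7*(-1171041*I + 394*sqrt(7))) ≈ -1.2199e-7 + 1.0859e-10*I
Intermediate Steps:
D(z) = 10
l(n, r) = n/2 + r/2 (l(n, r) = (n + r)/2 = n/2 + r/2)
t = -5 + I*sqrt(7) (t = sqrt(-7) - 5 = I*sqrt(7) - 5 = -5 + I*sqrt(7) ≈ -5.0 + 2.6458*I)
I(a, A) = 2*a*(-5 + I*sqrt(7)) (I(a, A) = (-5 + I*sqrt(7))*(a + a) = (-5 + I*sqrt(7))*(2*a) = 2*a*(-5 + I*sqrt(7)))
1/(I(-1379, l(D(0), -48)) - 8211077) = 1/(2*(-1379)*(-5 + I*sqrt(7)) - 8211077) = 1/((13790 - 2758*I*sqrt(7)) - 8211077) = 1/(-8197287 - 2758*I*sqrt(7))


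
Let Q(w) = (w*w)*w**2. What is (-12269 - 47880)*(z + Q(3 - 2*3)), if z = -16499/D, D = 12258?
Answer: -58729423451/12258 ≈ -4.7911e+6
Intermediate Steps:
z = -16499/12258 ≈ -1.3460
Q(w) = w**4 (Q(w) = w**2*w**2 = w**4)
(-12269 - 47880)*(z + Q(3 - 2*3)) = (-12269 - 47880)*(-16499/12258 + (3 - 2*3)**4) = -60149*(-16499/12258 + (3 - 6)**4) = -60149*(-16499/12258 + (-3)**4) = -60149*(-16499/12258 + 81) = -60149*976399/12258 = -58729423451/12258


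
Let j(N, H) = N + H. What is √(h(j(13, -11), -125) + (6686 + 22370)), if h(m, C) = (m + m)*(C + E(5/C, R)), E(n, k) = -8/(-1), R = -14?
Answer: 2*√7147 ≈ 169.08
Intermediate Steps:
j(N, H) = H + N
E(n, k) = 8 (E(n, k) = -8*(-1) = 8)
h(m, C) = 2*m*(8 + C) (h(m, C) = (m + m)*(C + 8) = (2*m)*(8 + C) = 2*m*(8 + C))
√(h(j(13, -11), -125) + (6686 + 22370)) = √(2*(-11 + 13)*(8 - 125) + (6686 + 22370)) = √(2*2*(-117) + 29056) = √(-468 + 29056) = √28588 = 2*√7147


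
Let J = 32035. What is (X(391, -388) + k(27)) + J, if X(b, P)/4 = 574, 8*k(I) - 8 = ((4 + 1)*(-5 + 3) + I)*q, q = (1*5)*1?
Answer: 274741/8 ≈ 34343.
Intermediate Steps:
q = 5 (q = 5*1 = 5)
k(I) = -21/4 + 5*I/8 (k(I) = 1 + (((4 + 1)*(-5 + 3) + I)*5)/8 = 1 + ((5*(-2) + I)*5)/8 = 1 + ((-10 + I)*5)/8 = 1 + (-50 + 5*I)/8 = 1 + (-25/4 + 5*I/8) = -21/4 + 5*I/8)
X(b, P) = 2296 (X(b, P) = 4*574 = 2296)
(X(391, -388) + k(27)) + J = (2296 + (-21/4 + (5/8)*27)) + 32035 = (2296 + (-21/4 + 135/8)) + 32035 = (2296 + 93/8) + 32035 = 18461/8 + 32035 = 274741/8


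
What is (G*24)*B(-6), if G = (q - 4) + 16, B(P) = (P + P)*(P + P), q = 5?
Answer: 58752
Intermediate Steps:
B(P) = 4*P**2 (B(P) = (2*P)*(2*P) = 4*P**2)
G = 17 (G = (5 - 4) + 16 = 1 + 16 = 17)
(G*24)*B(-6) = (17*24)*(4*(-6)**2) = 408*(4*36) = 408*144 = 58752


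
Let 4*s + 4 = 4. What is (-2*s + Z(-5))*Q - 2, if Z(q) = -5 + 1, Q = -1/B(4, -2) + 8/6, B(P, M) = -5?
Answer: -122/15 ≈ -8.1333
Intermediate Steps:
s = 0 (s = -1 + (¼)*4 = -1 + 1 = 0)
Q = 23/15 (Q = -1/(-5) + 8/6 = -1*(-⅕) + 8*(⅙) = ⅕ + 4/3 = 23/15 ≈ 1.5333)
Z(q) = -4
(-2*s + Z(-5))*Q - 2 = (-2*0 - 4)*(23/15) - 2 = (0 - 4)*(23/15) - 2 = -4*23/15 - 2 = -92/15 - 2 = -122/15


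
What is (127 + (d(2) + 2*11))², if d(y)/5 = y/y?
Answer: 23716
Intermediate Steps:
d(y) = 5 (d(y) = 5*(y/y) = 5*1 = 5)
(127 + (d(2) + 2*11))² = (127 + (5 + 2*11))² = (127 + (5 + 22))² = (127 + 27)² = 154² = 23716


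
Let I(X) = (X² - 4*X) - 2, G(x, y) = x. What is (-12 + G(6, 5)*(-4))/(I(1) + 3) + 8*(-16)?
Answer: -110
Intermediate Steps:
I(X) = -2 + X² - 4*X
(-12 + G(6, 5)*(-4))/(I(1) + 3) + 8*(-16) = (-12 + 6*(-4))/((-2 + 1² - 4*1) + 3) + 8*(-16) = (-12 - 24)/((-2 + 1 - 4) + 3) - 128 = -36/(-5 + 3) - 128 = -36/(-2) - 128 = -36*(-½) - 128 = 18 - 128 = -110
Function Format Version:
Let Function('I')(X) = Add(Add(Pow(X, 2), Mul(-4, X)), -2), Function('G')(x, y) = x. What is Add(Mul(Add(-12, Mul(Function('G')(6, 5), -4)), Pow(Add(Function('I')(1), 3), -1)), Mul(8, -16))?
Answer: -110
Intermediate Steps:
Function('I')(X) = Add(-2, Pow(X, 2), Mul(-4, X))
Add(Mul(Add(-12, Mul(Function('G')(6, 5), -4)), Pow(Add(Function('I')(1), 3), -1)), Mul(8, -16)) = Add(Mul(Add(-12, Mul(6, -4)), Pow(Add(Add(-2, Pow(1, 2), Mul(-4, 1)), 3), -1)), Mul(8, -16)) = Add(Mul(Add(-12, -24), Pow(Add(Add(-2, 1, -4), 3), -1)), -128) = Add(Mul(-36, Pow(Add(-5, 3), -1)), -128) = Add(Mul(-36, Pow(-2, -1)), -128) = Add(Mul(-36, Rational(-1, 2)), -128) = Add(18, -128) = -110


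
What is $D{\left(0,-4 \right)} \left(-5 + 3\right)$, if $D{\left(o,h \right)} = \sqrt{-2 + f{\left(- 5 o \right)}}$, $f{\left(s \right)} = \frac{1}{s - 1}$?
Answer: $- 2 i \sqrt{3} \approx - 3.4641 i$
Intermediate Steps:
$f{\left(s \right)} = \frac{1}{-1 + s}$
$D{\left(o,h \right)} = \sqrt{-2 + \frac{1}{-1 - 5 o}}$
$D{\left(0,-4 \right)} \left(-5 + 3\right) = \sqrt{\frac{3 + 10 \cdot 0}{-1 - 0}} \left(-5 + 3\right) = \sqrt{\frac{3 + 0}{-1 + 0}} \left(-2\right) = \sqrt{\frac{1}{-1} \cdot 3} \left(-2\right) = \sqrt{\left(-1\right) 3} \left(-2\right) = \sqrt{-3} \left(-2\right) = i \sqrt{3} \left(-2\right) = - 2 i \sqrt{3}$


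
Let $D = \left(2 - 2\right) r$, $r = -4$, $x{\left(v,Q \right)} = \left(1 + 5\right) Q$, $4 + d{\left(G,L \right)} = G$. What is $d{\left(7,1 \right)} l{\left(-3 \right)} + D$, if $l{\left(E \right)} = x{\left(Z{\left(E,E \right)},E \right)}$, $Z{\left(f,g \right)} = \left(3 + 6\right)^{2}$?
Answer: $-54$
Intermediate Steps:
$Z{\left(f,g \right)} = 81$ ($Z{\left(f,g \right)} = 9^{2} = 81$)
$d{\left(G,L \right)} = -4 + G$
$x{\left(v,Q \right)} = 6 Q$
$l{\left(E \right)} = 6 E$
$D = 0$ ($D = \left(2 - 2\right) \left(-4\right) = 0 \left(-4\right) = 0$)
$d{\left(7,1 \right)} l{\left(-3 \right)} + D = \left(-4 + 7\right) 6 \left(-3\right) + 0 = 3 \left(-18\right) + 0 = -54 + 0 = -54$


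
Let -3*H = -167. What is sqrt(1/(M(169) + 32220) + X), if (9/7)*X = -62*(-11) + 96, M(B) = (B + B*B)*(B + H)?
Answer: sqrt(515624647075317190)/29191020 ≈ 24.599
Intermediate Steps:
H = 167/3 (H = -1/3*(-167) = 167/3 ≈ 55.667)
M(B) = (167/3 + B)*(B + B**2) (M(B) = (B + B*B)*(B + 167/3) = (B + B**2)*(167/3 + B) = (167/3 + B)*(B + B**2))
X = 5446/9 (X = 7*(-62*(-11) + 96)/9 = 7*(682 + 96)/9 = (7/9)*778 = 5446/9 ≈ 605.11)
sqrt(1/(M(169) + 32220) + X) = sqrt(1/((1/3)*169*(167 + 3*169**2 + 170*169) + 32220) + 5446/9) = sqrt(1/((1/3)*169*(167 + 3*28561 + 28730) + 32220) + 5446/9) = sqrt(1/((1/3)*169*(167 + 85683 + 28730) + 32220) + 5446/9) = sqrt(1/((1/3)*169*114580 + 32220) + 5446/9) = sqrt(1/(19364020/3 + 32220) + 5446/9) = sqrt(1/(19460680/3) + 5446/9) = sqrt(3/19460680 + 5446/9) = sqrt(105982863307/175146120) = sqrt(515624647075317190)/29191020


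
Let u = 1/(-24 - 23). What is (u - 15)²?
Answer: 498436/2209 ≈ 225.64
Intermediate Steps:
u = -1/47 (u = 1/(-47) = -1/47 ≈ -0.021277)
(u - 15)² = (-1/47 - 15)² = (-706/47)² = 498436/2209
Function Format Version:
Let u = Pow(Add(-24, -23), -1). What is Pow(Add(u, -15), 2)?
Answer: Rational(498436, 2209) ≈ 225.64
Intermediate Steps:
u = Rational(-1, 47) (u = Pow(-47, -1) = Rational(-1, 47) ≈ -0.021277)
Pow(Add(u, -15), 2) = Pow(Add(Rational(-1, 47), -15), 2) = Pow(Rational(-706, 47), 2) = Rational(498436, 2209)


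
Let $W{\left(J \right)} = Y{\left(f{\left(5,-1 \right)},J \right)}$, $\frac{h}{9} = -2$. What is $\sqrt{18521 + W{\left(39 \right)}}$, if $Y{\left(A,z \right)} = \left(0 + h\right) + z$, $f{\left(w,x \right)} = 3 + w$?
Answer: $\sqrt{18542} \approx 136.17$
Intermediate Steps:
$h = -18$ ($h = 9 \left(-2\right) = -18$)
$Y{\left(A,z \right)} = -18 + z$ ($Y{\left(A,z \right)} = \left(0 - 18\right) + z = -18 + z$)
$W{\left(J \right)} = -18 + J$
$\sqrt{18521 + W{\left(39 \right)}} = \sqrt{18521 + \left(-18 + 39\right)} = \sqrt{18521 + 21} = \sqrt{18542}$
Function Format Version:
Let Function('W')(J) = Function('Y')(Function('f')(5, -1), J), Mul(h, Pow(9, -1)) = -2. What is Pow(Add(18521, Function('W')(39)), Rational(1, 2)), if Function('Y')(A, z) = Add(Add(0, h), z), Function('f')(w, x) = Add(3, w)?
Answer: Pow(18542, Rational(1, 2)) ≈ 136.17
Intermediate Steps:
h = -18 (h = Mul(9, -2) = -18)
Function('Y')(A, z) = Add(-18, z) (Function('Y')(A, z) = Add(Add(0, -18), z) = Add(-18, z))
Function('W')(J) = Add(-18, J)
Pow(Add(18521, Function('W')(39)), Rational(1, 2)) = Pow(Add(18521, Add(-18, 39)), Rational(1, 2)) = Pow(Add(18521, 21), Rational(1, 2)) = Pow(18542, Rational(1, 2))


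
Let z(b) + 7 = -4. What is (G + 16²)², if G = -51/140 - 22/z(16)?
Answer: 1300972761/19600 ≈ 66376.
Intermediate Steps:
z(b) = -11 (z(b) = -7 - 4 = -11)
G = 229/140 (G = -51/140 - 22/(-11) = -51*1/140 - 22*(-1/11) = -51/140 + 2 = 229/140 ≈ 1.6357)
(G + 16²)² = (229/140 + 16²)² = (229/140 + 256)² = (36069/140)² = 1300972761/19600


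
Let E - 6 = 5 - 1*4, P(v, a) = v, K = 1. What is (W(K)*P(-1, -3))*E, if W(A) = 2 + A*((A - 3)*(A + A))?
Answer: 14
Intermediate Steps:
E = 7 (E = 6 + (5 - 1*4) = 6 + (5 - 4) = 6 + 1 = 7)
W(A) = 2 + 2*A**2*(-3 + A) (W(A) = 2 + A*((-3 + A)*(2*A)) = 2 + A*(2*A*(-3 + A)) = 2 + 2*A**2*(-3 + A))
(W(K)*P(-1, -3))*E = ((2 - 6*1**2 + 2*1**3)*(-1))*7 = ((2 - 6*1 + 2*1)*(-1))*7 = ((2 - 6 + 2)*(-1))*7 = -2*(-1)*7 = 2*7 = 14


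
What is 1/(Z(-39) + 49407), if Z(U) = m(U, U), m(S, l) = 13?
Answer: 1/49420 ≈ 2.0235e-5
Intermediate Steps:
Z(U) = 13
1/(Z(-39) + 49407) = 1/(13 + 49407) = 1/49420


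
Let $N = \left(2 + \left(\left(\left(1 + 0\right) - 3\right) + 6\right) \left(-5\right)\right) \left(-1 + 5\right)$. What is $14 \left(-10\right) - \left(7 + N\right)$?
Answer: $-75$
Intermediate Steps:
$N = -72$ ($N = \left(2 + \left(\left(1 - 3\right) + 6\right) \left(-5\right)\right) 4 = \left(2 + \left(-2 + 6\right) \left(-5\right)\right) 4 = \left(2 + 4 \left(-5\right)\right) 4 = \left(2 - 20\right) 4 = \left(-18\right) 4 = -72$)
$14 \left(-10\right) - \left(7 + N\right) = 14 \left(-10\right) - -65 = -140 + \left(-7 + 72\right) = -140 + 65 = -75$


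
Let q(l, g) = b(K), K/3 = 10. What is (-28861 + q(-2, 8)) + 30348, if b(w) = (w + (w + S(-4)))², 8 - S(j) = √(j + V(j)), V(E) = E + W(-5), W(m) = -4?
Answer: 6099 - 272*I*√3 ≈ 6099.0 - 471.12*I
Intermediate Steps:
V(E) = -4 + E (V(E) = E - 4 = -4 + E)
K = 30 (K = 3*10 = 30)
S(j) = 8 - √(-4 + 2*j) (S(j) = 8 - √(j + (-4 + j)) = 8 - √(-4 + 2*j))
b(w) = (8 + 2*w - 2*I*√3)² (b(w) = (w + (w + (8 - √(-4 + 2*(-4)))))² = (w + (w + (8 - √(-4 - 8))))² = (w + (w + (8 - √(-12))))² = (w + (w + (8 - 2*I*√3)))² = (w + (8 + w - 2*I*√3))² = (8 + 2*w - 2*I*√3)²)
q(l, g) = 4*(34 - I*√3)² (q(l, g) = 4*(4 + 30 - I*√3)² = 4*(34 - I*√3)²)
(-28861 + q(-2, 8)) + 30348 = (-28861 + (4612 - 272*I*√3)) + 30348 = (-24249 - 272*I*√3) + 30348 = 6099 - 272*I*√3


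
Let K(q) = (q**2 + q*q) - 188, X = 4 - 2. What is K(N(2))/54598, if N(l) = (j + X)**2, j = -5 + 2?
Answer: -93/27299 ≈ -0.0034067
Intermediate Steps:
j = -3
X = 2
N(l) = 1 (N(l) = (-3 + 2)**2 = (-1)**2 = 1)
K(q) = -188 + 2*q**2 (K(q) = (q**2 + q**2) - 188 = 2*q**2 - 188 = -188 + 2*q**2)
K(N(2))/54598 = (-188 + 2*1**2)/54598 = (-188 + 2*1)*(1/54598) = (-188 + 2)*(1/54598) = -186*1/54598 = -93/27299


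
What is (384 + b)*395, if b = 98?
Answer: 190390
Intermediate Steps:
(384 + b)*395 = (384 + 98)*395 = 482*395 = 190390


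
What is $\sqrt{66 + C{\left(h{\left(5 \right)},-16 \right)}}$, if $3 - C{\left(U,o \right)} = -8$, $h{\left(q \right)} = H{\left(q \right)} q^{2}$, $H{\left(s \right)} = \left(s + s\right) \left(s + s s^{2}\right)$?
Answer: $\sqrt{77} \approx 8.775$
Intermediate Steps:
$H{\left(s \right)} = 2 s \left(s + s^{3}\right)$
$h{\left(q \right)} = 2 q^{4} \left(1 + q^{2}\right)$ ($h{\left(q \right)} = 2 q^{2} \left(1 + q^{2}\right) q^{2} = 2 q^{4} \left(1 + q^{2}\right)$)
$C{\left(U,o \right)} = 11$ ($C{\left(U,o \right)} = 3 - -8 = 3 + 8 = 11$)
$\sqrt{66 + C{\left(h{\left(5 \right)},-16 \right)}} = \sqrt{66 + 11} = \sqrt{77}$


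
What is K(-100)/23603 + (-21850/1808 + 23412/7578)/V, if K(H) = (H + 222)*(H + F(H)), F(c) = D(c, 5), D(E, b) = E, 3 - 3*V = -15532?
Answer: -144504310809801/139549726701320 ≈ -1.0355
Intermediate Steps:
V = 15535/3 (V = 1 - 1/3*(-15532) = 1 + 15532/3 = 15535/3 ≈ 5178.3)
F(c) = c
K(H) = 2*H*(222 + H) (K(H) = (H + 222)*(H + H) = (222 + H)*(2*H) = 2*H*(222 + H))
K(-100)/23603 + (-21850/1808 + 23412/7578)/V = (2*(-100)*(222 - 100))/23603 + (-21850/1808 + 23412/7578)/(15535/3) = (2*(-100)*122)*(1/23603) + (-21850*1/1808 + 23412*(1/7578))*(3/15535) = -24400*1/23603 + (-10925/904 + 3902/1263)*(3/15535) = -24400/23603 - 10270867/1141752*3/15535 = -24400/23603 - 10270867/5912372440 = -144504310809801/139549726701320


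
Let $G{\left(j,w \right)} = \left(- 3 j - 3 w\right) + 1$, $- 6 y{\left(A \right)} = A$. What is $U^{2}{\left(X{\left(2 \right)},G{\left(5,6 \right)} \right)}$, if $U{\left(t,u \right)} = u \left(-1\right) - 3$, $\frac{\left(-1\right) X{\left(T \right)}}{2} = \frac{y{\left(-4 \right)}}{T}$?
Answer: $841$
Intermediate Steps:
$y{\left(A \right)} = - \frac{A}{6}$
$G{\left(j,w \right)} = 1 - 3 j - 3 w$
$X{\left(T \right)} = - \frac{4}{3 T}$ ($X{\left(T \right)} = - 2 \frac{\left(- \frac{1}{6}\right) \left(-4\right)}{T} = - 2 \frac{2}{3 T} = - \frac{4}{3 T}$)
$U{\left(t,u \right)} = -3 - u$ ($U{\left(t,u \right)} = - u - 3 = -3 - u$)
$U^{2}{\left(X{\left(2 \right)},G{\left(5,6 \right)} \right)} = \left(-3 - \left(1 - 15 - 18\right)\right)^{2} = \left(-3 - -32\right)^{2} = \left(-3 + 32\right)^{2} = 29^{2} = 841$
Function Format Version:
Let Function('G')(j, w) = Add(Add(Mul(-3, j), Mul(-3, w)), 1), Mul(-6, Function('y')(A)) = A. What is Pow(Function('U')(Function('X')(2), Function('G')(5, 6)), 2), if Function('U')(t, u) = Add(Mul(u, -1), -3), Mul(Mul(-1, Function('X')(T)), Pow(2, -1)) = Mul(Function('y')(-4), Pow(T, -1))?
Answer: 841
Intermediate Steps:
Function('y')(A) = Mul(Rational(-1, 6), A)
Function('G')(j, w) = Add(1, Mul(-3, j), Mul(-3, w))
Function('X')(T) = Mul(Rational(-4, 3), Pow(T, -1)) (Function('X')(T) = Mul(-2, Mul(Mul(Rational(-1, 6), -4), Pow(T, -1))) = Mul(-2, Mul(Rational(2, 3), Pow(T, -1))) = Mul(Rational(-4, 3), Pow(T, -1)))
Function('U')(t, u) = Add(-3, Mul(-1, u)) (Function('U')(t, u) = Add(Mul(-1, u), -3) = Add(-3, Mul(-1, u)))
Pow(Function('U')(Function('X')(2), Function('G')(5, 6)), 2) = Pow(Add(-3, Mul(-1, Add(1, Mul(-3, 5), Mul(-3, 6)))), 2) = Pow(Add(-3, Mul(-1, Add(1, -15, -18))), 2) = Pow(Add(-3, Mul(-1, -32)), 2) = Pow(Add(-3, 32), 2) = Pow(29, 2) = 841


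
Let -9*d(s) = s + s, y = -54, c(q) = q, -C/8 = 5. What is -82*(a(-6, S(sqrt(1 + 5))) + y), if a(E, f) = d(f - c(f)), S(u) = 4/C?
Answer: 4428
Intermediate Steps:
C = -40 (C = -8*5 = -40)
S(u) = -1/10 (S(u) = 4/(-40) = 4*(-1/40) = -1/10)
d(s) = -2*s/9 (d(s) = -(s + s)/9 = -2*s/9)
a(E, f) = 0 (a(E, f) = -2*(f - f)/9 = -2/9*0 = 0)
-82*(a(-6, S(sqrt(1 + 5))) + y) = -82*(0 - 54) = -82*(-54) = 4428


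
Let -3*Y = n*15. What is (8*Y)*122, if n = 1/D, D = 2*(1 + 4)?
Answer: -488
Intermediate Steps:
D = 10 (D = 2*5 = 10)
n = ⅒ (n = 1/10 = ⅒ ≈ 0.10000)
Y = -½ (Y = -15/30 = -⅓*3/2 = -½ ≈ -0.50000)
(8*Y)*122 = (8*(-½))*122 = -4*122 = -488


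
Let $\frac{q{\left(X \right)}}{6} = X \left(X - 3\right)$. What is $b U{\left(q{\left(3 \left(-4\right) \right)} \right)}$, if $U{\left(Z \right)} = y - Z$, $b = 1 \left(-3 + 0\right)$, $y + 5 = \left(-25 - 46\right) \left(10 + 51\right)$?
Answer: $16248$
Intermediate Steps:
$q{\left(X \right)} = 6 X \left(-3 + X\right)$ ($q{\left(X \right)} = 6 X \left(X - 3\right) = 6 X \left(-3 + X\right)$)
$y = -4336$ ($y = -5 + \left(-25 - 46\right) \left(10 + 51\right) = -5 - 4331 = -4336$)
$b = -3$ ($b = 1 \left(-3\right) = -3$)
$U{\left(Z \right)} = -4336 - Z$
$b U{\left(q{\left(3 \left(-4\right) \right)} \right)} = - 3 \left(-4336 - 6 \cdot 3 \left(-4\right) \left(-3 + 3 \left(-4\right)\right)\right) = - 3 \left(-4336 - 6 \left(-12\right) \left(-3 - 12\right)\right) = - 3 \left(-4336 - 6 \left(-12\right) \left(-15\right)\right) = - 3 \left(-4336 - 1080\right) = \left(-3\right) \left(-5416\right) = 16248$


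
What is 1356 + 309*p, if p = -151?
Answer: -45303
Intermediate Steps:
1356 + 309*p = 1356 + 309*(-151) = 1356 - 46659 = -45303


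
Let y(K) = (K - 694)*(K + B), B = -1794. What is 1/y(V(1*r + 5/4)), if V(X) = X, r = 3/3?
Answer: 16/19831089 ≈ 8.0681e-7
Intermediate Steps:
r = 1 (r = 3*(⅓) = 1)
y(K) = (-1794 + K)*(-694 + K) (y(K) = (K - 694)*(K - 1794) = (-694 + K)*(-1794 + K) = (-1794 + K)*(-694 + K))
1/y(V(1*r + 5/4)) = 1/(1245036 + (1*1 + 5/4)² - 2488*(1*1 + 5/4)) = 1/(1245036 + (1 + 5*(¼))² - 2488*(1 + 5*(¼))) = 1/(1245036 + (1 + 5/4)² - 2488*(1 + 5/4)) = 1/(1245036 + (9/4)² - 2488*9/4) = 1/(1245036 + 81/16 - 5598) = 1/(19831089/16) = 16/19831089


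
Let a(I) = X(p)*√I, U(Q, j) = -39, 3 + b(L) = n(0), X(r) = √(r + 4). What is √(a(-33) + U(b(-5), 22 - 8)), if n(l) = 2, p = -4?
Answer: I*√39 ≈ 6.245*I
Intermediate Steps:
X(r) = √(4 + r)
b(L) = -1 (b(L) = -3 + 2 = -1)
a(I) = 0 (a(I) = √(4 - 4)*√I = √0*√I = 0*√I = 0)
√(a(-33) + U(b(-5), 22 - 8)) = √(0 - 39) = √(-39) = I*√39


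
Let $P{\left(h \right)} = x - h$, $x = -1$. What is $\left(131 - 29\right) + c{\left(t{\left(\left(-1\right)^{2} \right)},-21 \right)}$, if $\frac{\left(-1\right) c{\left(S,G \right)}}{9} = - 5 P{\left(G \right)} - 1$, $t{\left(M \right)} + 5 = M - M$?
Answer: $1011$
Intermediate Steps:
$P{\left(h \right)} = -1 - h$
$t{\left(M \right)} = -5$ ($t{\left(M \right)} = -5 + \left(M - M\right) = -5 + 0 = -5$)
$c{\left(S,G \right)} = -36 - 45 G$ ($c{\left(S,G \right)} = - 9 \left(- 5 \left(-1 - G\right) - 1\right) = - 9 \left(\left(5 + 5 G\right) - 1\right) = - 9 \left(4 + 5 G\right) = -36 - 45 G$)
$\left(131 - 29\right) + c{\left(t{\left(\left(-1\right)^{2} \right)},-21 \right)} = \left(131 - 29\right) - -909 = 102 + \left(-36 + 945\right) = 102 + 909 = 1011$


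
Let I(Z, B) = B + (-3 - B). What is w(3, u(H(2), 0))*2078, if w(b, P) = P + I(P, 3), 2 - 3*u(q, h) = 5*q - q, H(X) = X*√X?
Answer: -14546/3 - 16624*√2/3 ≈ -12685.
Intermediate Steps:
H(X) = X^(3/2)
u(q, h) = ⅔ - 4*q/3 (u(q, h) = ⅔ - (5*q - q)/3 = ⅔ - 4*q/3)
I(Z, B) = -3
w(b, P) = -3 + P (w(b, P) = P - 3 = -3 + P)
w(3, u(H(2), 0))*2078 = (-3 + (⅔ - 8*√2/3))*2078 = (-7/3 - 8*√2/3)*2078 = -14546/3 - 16624*√2/3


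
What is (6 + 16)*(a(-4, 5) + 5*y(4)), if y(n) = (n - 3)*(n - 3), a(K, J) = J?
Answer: 220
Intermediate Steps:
y(n) = (-3 + n)² (y(n) = (-3 + n)*(-3 + n) = (-3 + n)²)
(6 + 16)*(a(-4, 5) + 5*y(4)) = (6 + 16)*(5 + 5*(-3 + 4)²) = 22*(5 + 5*1²) = 22*(5 + 5*1) = 22*(5 + 5) = 22*10 = 220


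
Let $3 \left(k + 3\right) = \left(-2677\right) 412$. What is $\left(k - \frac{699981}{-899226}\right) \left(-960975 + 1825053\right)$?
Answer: $- \frac{15869975455427655}{49957} \approx -3.1767 \cdot 10^{11}$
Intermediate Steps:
$k = - \frac{1102933}{3}$ ($k = -3 + \frac{\left(-2677\right) 412}{3} = -3 + \frac{1}{3} \left(-1102924\right) = -3 - \frac{1102924}{3} = - \frac{1102933}{3} \approx -3.6764 \cdot 10^{5}$)
$\left(k - \frac{699981}{-899226}\right) \left(-960975 + 1825053\right) = \left(- \frac{1102933}{3} - \frac{699981}{-899226}\right) \left(-960975 + 1825053\right) = \left(- \frac{1102933}{3} - - \frac{233327}{299742}\right) 864078 = \left(- \frac{1102933}{3} + \frac{233327}{299742}\right) 864078 = \left(- \frac{36732738145}{99914}\right) 864078 = - \frac{15869975455427655}{49957}$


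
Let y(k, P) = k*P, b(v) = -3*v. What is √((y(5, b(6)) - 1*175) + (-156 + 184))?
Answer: I*√237 ≈ 15.395*I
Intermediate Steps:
y(k, P) = P*k
√((y(5, b(6)) - 1*175) + (-156 + 184)) = √((-3*6*5 - 1*175) + (-156 + 184)) = √((-18*5 - 175) + 28) = √((-90 - 175) + 28) = √(-265 + 28) = √(-237) = I*√237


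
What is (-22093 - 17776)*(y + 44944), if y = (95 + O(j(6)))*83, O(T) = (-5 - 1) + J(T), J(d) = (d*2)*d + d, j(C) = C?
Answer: -2344496545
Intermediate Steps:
J(d) = d + 2*d² (J(d) = (2*d)*d + d = 2*d² + d = d + 2*d²)
O(T) = -6 + T*(1 + 2*T) (O(T) = (-5 - 1) + T*(1 + 2*T) = -6 + T*(1 + 2*T))
y = 13861 (y = (95 + (-6 + 6*(1 + 2*6)))*83 = (95 + (-6 + 6*(1 + 12)))*83 = (95 + (-6 + 6*13))*83 = (95 + (-6 + 78))*83 = (95 + 72)*83 = 167*83 = 13861)
(-22093 - 17776)*(y + 44944) = (-22093 - 17776)*(13861 + 44944) = -39869*58805 = -2344496545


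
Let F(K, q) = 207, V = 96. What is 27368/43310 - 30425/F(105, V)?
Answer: -656020787/4482585 ≈ -146.35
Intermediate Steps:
27368/43310 - 30425/F(105, V) = 27368/43310 - 30425/207 = 27368*(1/43310) - 30425*1/207 = 13684/21655 - 30425/207 = -656020787/4482585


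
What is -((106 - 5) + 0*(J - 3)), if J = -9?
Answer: -101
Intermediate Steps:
-((106 - 5) + 0*(J - 3)) = -((106 - 5) + 0*(-9 - 3)) = -(101 + 0*(-12)) = -(101 + 0) = -1*101 = -101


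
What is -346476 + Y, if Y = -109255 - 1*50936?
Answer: -506667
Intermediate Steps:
Y = -160191 (Y = -109255 - 50936 = -160191)
-346476 + Y = -346476 - 160191 = -506667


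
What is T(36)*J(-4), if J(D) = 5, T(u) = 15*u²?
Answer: 97200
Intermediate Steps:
T(36)*J(-4) = (15*36²)*5 = (15*1296)*5 = 19440*5 = 97200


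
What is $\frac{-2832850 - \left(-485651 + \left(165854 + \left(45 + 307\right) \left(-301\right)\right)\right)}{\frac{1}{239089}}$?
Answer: $-575511370989$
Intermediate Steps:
$\frac{-2832850 - \left(-485651 + \left(165854 + \left(45 + 307\right) \left(-301\right)\right)\right)}{\frac{1}{239089}} = \left(-2832850 - \left(-485651 + \left(165854 + 352 \left(-301\right)\right)\right)\right) \frac{1}{\frac{1}{239089}} = \left(-2832850 - \left(-485651 + \left(165854 - 105952\right)\right)\right) 239089 = \left(-2832850 - \left(-485651 + 59902\right)\right) 239089 = \left(-2832850 - -425749\right) 239089 = \left(-2832850 + 425749\right) 239089 = \left(-2407101\right) 239089 = -575511370989$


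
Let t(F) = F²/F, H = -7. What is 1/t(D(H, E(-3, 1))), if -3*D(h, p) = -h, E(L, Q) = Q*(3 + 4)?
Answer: -3/7 ≈ -0.42857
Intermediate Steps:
E(L, Q) = 7*Q (E(L, Q) = Q*7 = 7*Q)
D(h, p) = h/3 (D(h, p) = -(-1)*h/3 = h/3)
t(F) = F
1/t(D(H, E(-3, 1))) = 1/((⅓)*(-7)) = 1/(-7/3) = -3/7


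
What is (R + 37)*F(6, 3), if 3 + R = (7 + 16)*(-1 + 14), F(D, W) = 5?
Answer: 1665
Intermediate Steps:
R = 296 (R = -3 + (7 + 16)*(-1 + 14) = -3 + 23*13 = -3 + 299 = 296)
(R + 37)*F(6, 3) = (296 + 37)*5 = 333*5 = 1665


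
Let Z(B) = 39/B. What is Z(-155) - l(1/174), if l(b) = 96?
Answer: -14919/155 ≈ -96.252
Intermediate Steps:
Z(-155) - l(1/174) = 39/(-155) - 1*96 = 39*(-1/155) - 96 = -39/155 - 96 = -14919/155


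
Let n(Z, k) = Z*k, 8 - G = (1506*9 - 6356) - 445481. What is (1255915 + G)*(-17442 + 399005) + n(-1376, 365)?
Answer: 646445821738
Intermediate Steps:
G = 438291 (G = 8 - ((1506*9 - 6356) - 445481) = 8 - ((13554 - 6356) - 445481) = 8 - (7198 - 445481) = 8 - 1*(-438283) = 8 + 438283 = 438291)
(1255915 + G)*(-17442 + 399005) + n(-1376, 365) = (1255915 + 438291)*(-17442 + 399005) - 1376*365 = 1694206*381563 - 502240 = 646446323978 - 502240 = 646445821738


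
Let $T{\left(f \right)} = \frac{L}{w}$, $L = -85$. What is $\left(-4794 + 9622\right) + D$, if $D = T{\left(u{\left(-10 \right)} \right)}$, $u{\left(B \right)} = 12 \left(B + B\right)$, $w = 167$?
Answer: $\frac{806191}{167} \approx 4827.5$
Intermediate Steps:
$u{\left(B \right)} = 24 B$ ($u{\left(B \right)} = 12 \cdot 2 B = 24 B$)
$T{\left(f \right)} = - \frac{85}{167}$
$D = - \frac{85}{167} \approx -0.50898$
$\left(-4794 + 9622\right) + D = \left(-4794 + 9622\right) - \frac{85}{167} = 4828 - \frac{85}{167} = \frac{806191}{167}$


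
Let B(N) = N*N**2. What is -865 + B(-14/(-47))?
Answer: -89804151/103823 ≈ -864.97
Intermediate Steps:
B(N) = N**3
-865 + B(-14/(-47)) = -865 + (-14/(-47))**3 = -865 + (-14*(-1/47))**3 = -865 + (14/47)**3 = -865 + 2744/103823 = -89804151/103823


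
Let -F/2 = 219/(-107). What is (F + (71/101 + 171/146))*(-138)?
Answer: -649697583/788911 ≈ -823.54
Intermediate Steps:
F = 438/107 (F = -438/(-107) = -438*(-1)/107 = -2*(-219/107) = 438/107 ≈ 4.0935)
(F + (71/101 + 171/146))*(-138) = (438/107 + (71/101 + 171/146))*(-138) = (438/107 + 27637/14746)*(-138) = (9415907/1577822)*(-138) = -649697583/788911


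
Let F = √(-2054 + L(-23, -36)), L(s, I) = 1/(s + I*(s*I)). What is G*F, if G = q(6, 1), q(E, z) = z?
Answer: 5*I*√73113245365/29831 ≈ 45.321*I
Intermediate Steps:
L(s, I) = 1/(s + s*I²) (L(s, I) = 1/(s + I*(I*s)) = 1/(s + s*I²))
F = 5*I*√73113245365/29831 (F = √(-2054 + 1/((-23)*(1 + (-36)²))) = √(-2054 - 1/(23*(1 + 1296))) = √(-2054 - 1/23/1297) = √(-2054 - 1/23*1/1297) = √(-2054 - 1/29831) = √(-61272875/29831) = 5*I*√73113245365/29831 ≈ 45.321*I)
G = 1
G*F = 1*(5*I*√73113245365/29831) = 5*I*√73113245365/29831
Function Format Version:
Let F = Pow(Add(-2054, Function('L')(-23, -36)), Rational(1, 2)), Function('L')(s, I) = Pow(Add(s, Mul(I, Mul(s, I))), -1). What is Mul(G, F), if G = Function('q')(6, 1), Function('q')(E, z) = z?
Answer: Mul(Rational(5, 29831), I, Pow(73113245365, Rational(1, 2))) ≈ Mul(45.321, I)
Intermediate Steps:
Function('L')(s, I) = Pow(Add(s, Mul(s, Pow(I, 2))), -1) (Function('L')(s, I) = Pow(Add(s, Mul(I, Mul(I, s))), -1) = Pow(Add(s, Mul(s, Pow(I, 2))), -1))
F = Mul(Rational(5, 29831), I, Pow(73113245365, Rational(1, 2))) (F = Pow(Add(-2054, Mul(Pow(-23, -1), Pow(Add(1, Pow(-36, 2)), -1))), Rational(1, 2)) = Pow(Add(-2054, Mul(Rational(-1, 23), Pow(Add(1, 1296), -1))), Rational(1, 2)) = Pow(Add(-2054, Mul(Rational(-1, 23), Pow(1297, -1))), Rational(1, 2)) = Pow(Add(-2054, Mul(Rational(-1, 23), Rational(1, 1297))), Rational(1, 2)) = Pow(Add(-2054, Rational(-1, 29831)), Rational(1, 2)) = Pow(Rational(-61272875, 29831), Rational(1, 2)) = Mul(Rational(5, 29831), I, Pow(73113245365, Rational(1, 2))) ≈ Mul(45.321, I))
G = 1
Mul(G, F) = Mul(1, Mul(Rational(5, 29831), I, Pow(73113245365, Rational(1, 2)))) = Mul(Rational(5, 29831), I, Pow(73113245365, Rational(1, 2)))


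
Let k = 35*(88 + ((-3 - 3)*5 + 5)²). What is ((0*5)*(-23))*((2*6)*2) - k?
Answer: -24955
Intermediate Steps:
k = 24955 (k = 35*(88 + (-6*5 + 5)²) = 35*(88 + (-30 + 5)²) = 35*(88 + (-25)²) = 35*(88 + 625) = 35*713 = 24955)
((0*5)*(-23))*((2*6)*2) - k = ((0*5)*(-23))*((2*6)*2) - 1*24955 = (0*(-23))*(12*2) - 24955 = 0*24 - 24955 = 0 - 24955 = -24955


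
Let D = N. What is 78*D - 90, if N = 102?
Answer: 7866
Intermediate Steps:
D = 102
78*D - 90 = 78*102 - 90 = 7956 - 90 = 7866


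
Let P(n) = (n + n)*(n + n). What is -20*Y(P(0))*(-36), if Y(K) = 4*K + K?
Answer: 0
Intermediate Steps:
P(n) = 4*n² (P(n) = (2*n)*(2*n) = 4*n²)
Y(K) = 5*K
-20*Y(P(0))*(-36) = -100*4*0²*(-36) = -100*4*0*(-36) = -100*0*(-36) = -20*0*(-36) = 0*(-36) = 0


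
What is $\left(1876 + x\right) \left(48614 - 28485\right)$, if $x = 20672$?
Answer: $453868692$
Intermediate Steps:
$\left(1876 + x\right) \left(48614 - 28485\right) = \left(1876 + 20672\right) \left(48614 - 28485\right) = 22548 \cdot 20129 = 453868692$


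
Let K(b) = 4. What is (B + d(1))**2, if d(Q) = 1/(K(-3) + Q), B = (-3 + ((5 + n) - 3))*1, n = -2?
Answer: 196/25 ≈ 7.8400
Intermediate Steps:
B = -3 (B = (-3 + ((5 - 2) - 3))*1 = (-3 + (3 - 3))*1 = (-3 + 0)*1 = -3*1 = -3)
d(Q) = 1/(4 + Q)
(B + d(1))**2 = (-3 + 1/(4 + 1))**2 = (-3 + 1/5)**2 = (-14/5)**2 = 196/25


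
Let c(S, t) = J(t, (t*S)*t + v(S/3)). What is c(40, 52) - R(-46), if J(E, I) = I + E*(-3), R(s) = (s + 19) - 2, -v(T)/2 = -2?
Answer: 108037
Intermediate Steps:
v(T) = 4 (v(T) = -2*(-2) = 4)
R(s) = 17 + s (R(s) = (19 + s) - 2 = 17 + s)
J(E, I) = I - 3*E
c(S, t) = 4 - 3*t + S*t**2 (c(S, t) = ((t*S)*t + 4) - 3*t = ((S*t)*t + 4) - 3*t = (S*t**2 + 4) - 3*t = (4 + S*t**2) - 3*t = 4 - 3*t + S*t**2)
c(40, 52) - R(-46) = (4 - 3*52 + 40*52**2) - (17 - 46) = (4 - 156 + 40*2704) - 1*(-29) = (4 - 156 + 108160) + 29 = 108008 + 29 = 108037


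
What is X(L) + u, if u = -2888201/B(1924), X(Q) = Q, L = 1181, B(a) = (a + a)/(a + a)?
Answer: -2887020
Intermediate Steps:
B(a) = 1 (B(a) = (2*a)/((2*a)) = (2*a)*(1/(2*a)) = 1)
u = -2888201 (u = -2888201/1 = -2888201*1 = -2888201)
X(L) + u = 1181 - 2888201 = -2887020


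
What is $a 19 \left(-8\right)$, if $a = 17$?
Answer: $-2584$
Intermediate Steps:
$a 19 \left(-8\right) = 17 \cdot 19 \left(-8\right) = 323 \left(-8\right) = -2584$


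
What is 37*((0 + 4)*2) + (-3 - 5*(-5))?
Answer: 318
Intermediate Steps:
37*((0 + 4)*2) + (-3 - 5*(-5)) = 37*(4*2) + (-3 + 25) = 37*8 + 22 = 296 + 22 = 318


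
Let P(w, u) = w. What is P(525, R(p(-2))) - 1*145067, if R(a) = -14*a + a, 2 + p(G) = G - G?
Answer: -144542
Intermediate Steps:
p(G) = -2 (p(G) = -2 + (G - G) = -2 + 0 = -2)
R(a) = -13*a
P(525, R(p(-2))) - 1*145067 = 525 - 1*145067 = 525 - 145067 = -144542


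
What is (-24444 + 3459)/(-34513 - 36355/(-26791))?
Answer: 187403045/308200476 ≈ 0.60806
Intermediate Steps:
(-24444 + 3459)/(-34513 - 36355/(-26791)) = -20985/(-34513 - 36355*(-1/26791)) = -20985/(-34513 + 36355/26791) = -20985/(-924601428/26791) = -20985*(-26791/924601428) = 187403045/308200476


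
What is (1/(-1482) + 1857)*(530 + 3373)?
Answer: 3580446973/494 ≈ 7.2479e+6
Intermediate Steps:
(1/(-1482) + 1857)*(530 + 3373) = (-1/1482 + 1857)*3903 = (2752073/1482)*3903 = 3580446973/494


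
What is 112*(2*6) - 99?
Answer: 1245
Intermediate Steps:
112*(2*6) - 99 = 112*12 - 99 = 1344 - 99 = 1245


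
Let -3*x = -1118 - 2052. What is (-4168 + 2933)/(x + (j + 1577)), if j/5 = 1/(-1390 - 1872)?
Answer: -12085710/25773047 ≈ -0.46893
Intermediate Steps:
x = 3170/3 (x = -(-1118 - 2052)/3 = -1/3*(-3170) = 3170/3 ≈ 1056.7)
j = -5/3262 (j = 5/(-1390 - 1872) = 5/(-3262) = 5*(-1/3262) = -5/3262 ≈ -0.0015328)
(-4168 + 2933)/(x + (j + 1577)) = (-4168 + 2933)/(3170/3 + (-5/3262 + 1577)) = -1235/(3170/3 + 5144169/3262) = -1235/25773047/9786 = -1235*9786/25773047 = -12085710/25773047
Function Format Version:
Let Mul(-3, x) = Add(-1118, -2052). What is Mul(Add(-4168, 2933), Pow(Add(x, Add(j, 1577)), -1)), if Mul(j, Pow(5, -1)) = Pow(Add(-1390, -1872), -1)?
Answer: Rational(-12085710, 25773047) ≈ -0.46893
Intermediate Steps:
x = Rational(3170, 3) (x = Mul(Rational(-1, 3), Add(-1118, -2052)) = Mul(Rational(-1, 3), -3170) = Rational(3170, 3) ≈ 1056.7)
j = Rational(-5, 3262) (j = Mul(5, Pow(Add(-1390, -1872), -1)) = Mul(5, Pow(-3262, -1)) = Mul(5, Rational(-1, 3262)) = Rational(-5, 3262) ≈ -0.0015328)
Mul(Add(-4168, 2933), Pow(Add(x, Add(j, 1577)), -1)) = Mul(Add(-4168, 2933), Pow(Add(Rational(3170, 3), Add(Rational(-5, 3262), 1577)), -1)) = Mul(-1235, Pow(Add(Rational(3170, 3), Rational(5144169, 3262)), -1)) = Mul(-1235, Pow(Rational(25773047, 9786), -1)) = Mul(-1235, Rational(9786, 25773047)) = Rational(-12085710, 25773047)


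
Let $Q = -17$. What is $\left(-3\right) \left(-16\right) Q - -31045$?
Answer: $30229$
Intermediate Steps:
$\left(-3\right) \left(-16\right) Q - -31045 = \left(-3\right) \left(-16\right) \left(-17\right) - -31045 = 48 \left(-17\right) + 31045 = -816 + 31045 = 30229$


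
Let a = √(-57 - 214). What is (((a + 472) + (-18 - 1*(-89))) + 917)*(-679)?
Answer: -991340 - 679*I*√271 ≈ -9.9134e+5 - 11178.0*I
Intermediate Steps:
a = I*√271 (a = √(-271) = I*√271 ≈ 16.462*I)
(((a + 472) + (-18 - 1*(-89))) + 917)*(-679) = (((I*√271 + 472) + (-18 - 1*(-89))) + 917)*(-679) = (((472 + I*√271) + (-18 + 89)) + 917)*(-679) = (((472 + I*√271) + 71) + 917)*(-679) = ((543 + I*√271) + 917)*(-679) = (1460 + I*√271)*(-679) = -991340 - 679*I*√271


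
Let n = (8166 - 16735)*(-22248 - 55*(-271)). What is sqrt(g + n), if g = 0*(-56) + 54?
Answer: sqrt(62922221) ≈ 7932.4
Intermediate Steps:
n = 62922167 (n = -8569*(-22248 + 14905) = -8569*(-7343) = 62922167)
g = 54 (g = 0 + 54 = 54)
sqrt(g + n) = sqrt(54 + 62922167) = sqrt(62922221)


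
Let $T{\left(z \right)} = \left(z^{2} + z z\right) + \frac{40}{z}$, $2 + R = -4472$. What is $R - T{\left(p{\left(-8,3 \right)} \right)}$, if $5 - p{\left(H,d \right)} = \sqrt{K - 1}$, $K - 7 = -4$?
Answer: $- \frac{104344}{23} + \frac{420 \sqrt{2}}{23} \approx -4510.9$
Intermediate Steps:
$K = 3$ ($K = 7 - 4 = 3$)
$p{\left(H,d \right)} = 5 - \sqrt{2}$ ($p{\left(H,d \right)} = 5 - \sqrt{3 - 1} = 5 - \sqrt{2}$)
$R = -4474$ ($R = -2 - 4472 = -4474$)
$T{\left(z \right)} = 2 z^{2} + \frac{40}{z}$ ($T{\left(z \right)} = \left(z^{2} + z^{2}\right) + \frac{40}{z} = 2 z^{2} + \frac{40}{z}$)
$R - T{\left(p{\left(-8,3 \right)} \right)} = -4474 - \frac{2 \left(20 + \left(5 - \sqrt{2}\right)^{3}\right)}{5 - \sqrt{2}}$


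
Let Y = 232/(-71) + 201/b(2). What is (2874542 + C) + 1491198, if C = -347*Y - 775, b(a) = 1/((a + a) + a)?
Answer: 280280797/71 ≈ 3.9476e+6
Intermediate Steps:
b(a) = 1/(3*a) (b(a) = 1/(2*a + a) = 1/(3*a))
Y = 85394/71 (Y = 232/(-71) + 201/(((1/3)/2)) = 232*(-1/71) + 201/(((1/3)*(1/2))) = -232/71 + 201/(1/6) = -232/71 + 201*6 = -232/71 + 1206 = 85394/71 ≈ 1202.7)
C = -29686743/71 (C = -347*85394/71 - 775 = -29631718/71 - 775 = -29686743/71 ≈ -4.1812e+5)
(2874542 + C) + 1491198 = (2874542 - 29686743/71) + 1491198 = 174405739/71 + 1491198 = 280280797/71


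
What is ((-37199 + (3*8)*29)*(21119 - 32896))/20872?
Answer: 429895831/20872 ≈ 20597.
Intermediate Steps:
((-37199 + (3*8)*29)*(21119 - 32896))/20872 = ((-37199 + 24*29)*(-11777))*(1/20872) = ((-37199 + 696)*(-11777))*(1/20872) = -36503*(-11777)*(1/20872) = 429895831*(1/20872) = 429895831/20872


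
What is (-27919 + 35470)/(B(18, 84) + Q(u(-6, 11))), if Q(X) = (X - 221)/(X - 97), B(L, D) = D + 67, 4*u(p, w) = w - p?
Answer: 2801421/56888 ≈ 49.245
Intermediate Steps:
u(p, w) = -p/4 + w/4 (u(p, w) = (w - p)/4 = -p/4 + w/4)
B(L, D) = 67 + D
Q(X) = (-221 + X)/(-97 + X)
(-27919 + 35470)/(B(18, 84) + Q(u(-6, 11))) = (-27919 + 35470)/((67 + 84) + (-221 + (-1/4*(-6) + (1/4)*11))/(-97 + (-1/4*(-6) + (1/4)*11))) = 7551/(151 + (-221 + (3/2 + 11/4))/(-97 + (3/2 + 11/4))) = 7551/(151 + (-221 + 17/4)/(-97 + 17/4)) = 7551/(151 - 867/4/(-371/4)) = 7551/(151 - 4/371*(-867/4)) = 7551/(151 + 867/371) = 7551/(56888/371) = 7551*(371/56888) = 2801421/56888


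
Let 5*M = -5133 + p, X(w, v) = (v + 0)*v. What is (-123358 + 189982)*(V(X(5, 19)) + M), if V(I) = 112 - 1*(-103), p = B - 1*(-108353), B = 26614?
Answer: 8721681216/5 ≈ 1.7443e+9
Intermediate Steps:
p = 134967 (p = 26614 - 1*(-108353) = 26614 + 108353 = 134967)
X(w, v) = v**2 (X(w, v) = v*v = v**2)
V(I) = 215 (V(I) = 112 + 103 = 215)
M = 129834/5 (M = (-5133 + 134967)/5 = (1/5)*129834 = 129834/5 ≈ 25967.)
(-123358 + 189982)*(V(X(5, 19)) + M) = (-123358 + 189982)*(215 + 129834/5) = 66624*(130909/5) = 8721681216/5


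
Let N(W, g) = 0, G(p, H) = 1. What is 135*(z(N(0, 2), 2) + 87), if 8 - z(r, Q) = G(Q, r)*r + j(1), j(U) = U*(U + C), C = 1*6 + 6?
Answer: 11070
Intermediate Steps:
C = 12 (C = 6 + 6 = 12)
j(U) = U*(12 + U) (j(U) = U*(U + 12) = U*(12 + U))
z(r, Q) = -5 - r (z(r, Q) = 8 - (1*r + 1*(12 + 1)) = 8 - (r + 1*13) = 8 - (r + 13) = 8 - (13 + r) = 8 + (-13 - r) = -5 - r)
135*(z(N(0, 2), 2) + 87) = 135*((-5 - 1*0) + 87) = 135*((-5 + 0) + 87) = 135*(-5 + 87) = 135*82 = 11070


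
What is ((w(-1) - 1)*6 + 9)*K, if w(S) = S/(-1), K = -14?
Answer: -126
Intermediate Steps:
w(S) = -S (w(S) = S*(-1) = -S)
((w(-1) - 1)*6 + 9)*K = ((-1*(-1) - 1)*6 + 9)*(-14) = ((1 - 1)*6 + 9)*(-14) = (0*6 + 9)*(-14) = (0 + 9)*(-14) = 9*(-14) = -126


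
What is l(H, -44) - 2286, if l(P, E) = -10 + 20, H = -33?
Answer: -2276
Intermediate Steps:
l(P, E) = 10
l(H, -44) - 2286 = 10 - 2286 = -2276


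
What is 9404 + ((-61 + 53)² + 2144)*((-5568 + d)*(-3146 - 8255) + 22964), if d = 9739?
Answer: -104947570852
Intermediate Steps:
9404 + ((-61 + 53)² + 2144)*((-5568 + d)*(-3146 - 8255) + 22964) = 9404 + ((-61 + 53)² + 2144)*((-5568 + 9739)*(-3146 - 8255) + 22964) = 9404 + ((-8)² + 2144)*(4171*(-11401) + 22964) = 9404 + (64 + 2144)*(-47553571 + 22964) = 9404 + 2208*(-47530607) = 9404 - 104947580256 = -104947570852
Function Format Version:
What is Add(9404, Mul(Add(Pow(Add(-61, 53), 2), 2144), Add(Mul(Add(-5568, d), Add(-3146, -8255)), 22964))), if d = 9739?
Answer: -104947570852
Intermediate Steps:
Add(9404, Mul(Add(Pow(Add(-61, 53), 2), 2144), Add(Mul(Add(-5568, d), Add(-3146, -8255)), 22964))) = Add(9404, Mul(Add(Pow(Add(-61, 53), 2), 2144), Add(Mul(Add(-5568, 9739), Add(-3146, -8255)), 22964))) = Add(9404, Mul(Add(Pow(-8, 2), 2144), Add(Mul(4171, -11401), 22964))) = Add(9404, Mul(Add(64, 2144), Add(-47553571, 22964))) = Add(9404, Mul(2208, -47530607)) = Add(9404, -104947580256) = -104947570852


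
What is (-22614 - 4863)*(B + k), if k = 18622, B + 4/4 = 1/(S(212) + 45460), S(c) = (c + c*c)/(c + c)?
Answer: -46628128147815/91133 ≈ -5.1165e+8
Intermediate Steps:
S(c) = (c + c²)/(2*c) (S(c) = (c + c²)/((2*c)) = (c + c²)*(1/(2*c)) = (c + c²)/(2*c))
B = -91131/91133 (B = -1 + 1/((½ + (½)*212) + 45460) = -1 + 1/((½ + 106) + 45460) = -1 + 1/(213/2 + 45460) = -1 + 1/(91133/2) = -1 + 2/91133 = -91131/91133 ≈ -0.99998)
(-22614 - 4863)*(B + k) = (-22614 - 4863)*(-91131/91133 + 18622) = -27477*1696987595/91133 = -46628128147815/91133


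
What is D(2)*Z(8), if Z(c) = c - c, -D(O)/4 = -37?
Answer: 0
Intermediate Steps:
D(O) = 148 (D(O) = -4*(-37) = 148)
Z(c) = 0
D(2)*Z(8) = 148*0 = 0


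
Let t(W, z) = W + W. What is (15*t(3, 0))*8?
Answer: 720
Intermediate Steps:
t(W, z) = 2*W
(15*t(3, 0))*8 = (15*(2*3))*8 = (15*6)*8 = 90*8 = 720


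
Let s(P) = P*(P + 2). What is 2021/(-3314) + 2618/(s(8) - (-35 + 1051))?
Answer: -2641927/775476 ≈ -3.4068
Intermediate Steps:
s(P) = P*(2 + P)
2021/(-3314) + 2618/(s(8) - (-35 + 1051)) = 2021/(-3314) + 2618/(8*(2 + 8) - (-35 + 1051)) = 2021*(-1/3314) + 2618/(8*10 - 1*1016) = -2021/3314 + 2618/(80 - 1016) = -2021/3314 + 2618/(-936) = -2021/3314 + 2618*(-1/936) = -2021/3314 - 1309/468 = -2641927/775476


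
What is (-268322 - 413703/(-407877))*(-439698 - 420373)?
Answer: 31375951617775687/135959 ≈ 2.3078e+11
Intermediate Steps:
(-268322 - 413703/(-407877))*(-439698 - 420373) = (-268322 - 413703*(-1/407877))*(-860071) = (-268322 + 137901/135959)*(-860071) = -36480652897/135959*(-860071) = 31375951617775687/135959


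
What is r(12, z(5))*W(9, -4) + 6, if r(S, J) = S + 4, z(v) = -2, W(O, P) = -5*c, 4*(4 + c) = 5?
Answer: 226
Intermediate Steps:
c = -11/4 (c = -4 + (¼)*5 = -4 + 5/4 = -11/4 ≈ -2.7500)
W(O, P) = 55/4 (W(O, P) = -5*(-11/4) = 55/4)
r(S, J) = 4 + S
r(12, z(5))*W(9, -4) + 6 = (4 + 12)*(55/4) + 6 = 16*(55/4) + 6 = 220 + 6 = 226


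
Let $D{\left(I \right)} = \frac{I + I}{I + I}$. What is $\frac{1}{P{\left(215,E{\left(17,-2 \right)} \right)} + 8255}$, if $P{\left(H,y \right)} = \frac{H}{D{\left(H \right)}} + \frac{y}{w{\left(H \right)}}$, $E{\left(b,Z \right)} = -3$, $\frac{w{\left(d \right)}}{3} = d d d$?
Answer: $\frac{9938375}{84178036249} \approx 0.00011806$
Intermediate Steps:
$w{\left(d \right)} = 3 d^{3}$ ($w{\left(d \right)} = 3 d d d = 3 d^{2} d = 3 d^{3}$)
$D{\left(I \right)} = 1$ ($D{\left(I \right)} = \frac{2 I}{2 I} = 2 I \frac{1}{2 I} = 1$)
$P{\left(H,y \right)} = H + \frac{y}{3 H^{3}}$ ($P{\left(H,y \right)} = \frac{H}{1} + \frac{y}{3 H^{3}} = H 1 + y \frac{1}{3 H^{3}} = H + \frac{y}{3 H^{3}}$)
$\frac{1}{P{\left(215,E{\left(17,-2 \right)} \right)} + 8255} = \frac{1}{\left(215 + \frac{1}{3} \left(-3\right) \frac{1}{9938375}\right) + 8255} = \frac{1}{\left(215 - \frac{1}{9938375}\right) + 8255} = \frac{1}{\frac{2136750624}{9938375} + 8255} = \frac{1}{\frac{84178036249}{9938375}} = \frac{9938375}{84178036249}$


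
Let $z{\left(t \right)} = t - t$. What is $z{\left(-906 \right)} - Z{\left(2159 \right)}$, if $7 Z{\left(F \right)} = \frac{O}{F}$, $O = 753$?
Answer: $- \frac{753}{15113} \approx -0.049825$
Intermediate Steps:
$z{\left(t \right)} = 0$
$Z{\left(F \right)} = \frac{753}{7 F}$ ($Z{\left(F \right)} = \frac{753 \frac{1}{F}}{7} = \frac{753}{7 F}$)
$z{\left(-906 \right)} - Z{\left(2159 \right)} = 0 - \frac{753}{7 \cdot 2159} = 0 - \frac{753}{7} \cdot \frac{1}{2159} = 0 - \frac{753}{15113} = - \frac{753}{15113}$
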